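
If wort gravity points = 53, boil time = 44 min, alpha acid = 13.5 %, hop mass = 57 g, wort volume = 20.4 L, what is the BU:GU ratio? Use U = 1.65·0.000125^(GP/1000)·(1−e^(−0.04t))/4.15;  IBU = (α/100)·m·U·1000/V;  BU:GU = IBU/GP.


U = 1.65·0.000125^(53/1000)·(1−e^(−0.04·44))/4.15 = 0.2044
IBU = (13.5/100)·57·0.2044·1000/20.4 = 77.1183
BU:GU = 77.1183/53

1.4551


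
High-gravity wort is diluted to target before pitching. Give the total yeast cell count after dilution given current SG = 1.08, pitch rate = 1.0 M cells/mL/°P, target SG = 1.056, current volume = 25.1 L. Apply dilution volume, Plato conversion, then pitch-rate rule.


V_w = V·((SG_c−1)/(SG_t−1)−1);  °P = 259 − 259/SG_t;  cells = rate·(V+V_w)·°P
V_w = 25.1·((1.08−1)/(1.056−1)−1) = 10.7571
V_final = 25.1 + 10.7571 = 35.8571
°P = 259 − 259/1.056 = 13.7348
cells = 1.0·35.8571·13.7348

492.4924 billion cells


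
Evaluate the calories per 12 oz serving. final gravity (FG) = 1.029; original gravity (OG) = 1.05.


ABW = (OG−FG)·131.25·0.79/FG;  °P = 259 − 259/SG (for OG→OE and FG→AE);  RE = 0.1808·OE + 0.8192·AE;  Cal = (6.9·ABW + 4·(RE−0.1))·FG·3.55
ABW = (1.05 − 1.029)·131.25·0.79/1.029 = 2.1161
OE = 259 − 259/1.05 = 12.3333 °P
AE = 259 − 259/1.029 = 7.2993 °P
RE = 0.1808·12.3333 + 0.8192·7.2993 = 8.2095 °P
Cal = (6.9·2.1161 + 4·(8.2095−0.1))·1.029·3.55

171.8303 kcal


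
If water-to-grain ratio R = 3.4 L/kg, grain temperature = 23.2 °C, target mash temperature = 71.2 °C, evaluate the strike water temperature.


T_strike = (0.41/R)·(T_mash − T_grain) + T_mash
T_strike = (0.41/3.4)·(71.2 − 23.2) + 71.2

76.9882 °C


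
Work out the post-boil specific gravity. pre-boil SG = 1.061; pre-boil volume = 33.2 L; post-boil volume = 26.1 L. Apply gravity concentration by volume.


SG_post = 1 + (SG_pre − 1)·V_pre/V_post
pts_pre = (1.061 − 1)·1000 = 61.0000
pts_post = 61.0000·33.2/26.1 = 77.5939
SG_post = 1 + 77.5939/1000

1.0776


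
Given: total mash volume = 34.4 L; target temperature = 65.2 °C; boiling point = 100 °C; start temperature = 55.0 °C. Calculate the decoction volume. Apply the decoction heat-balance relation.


V_dec = V_total·(T_target − T_start)/(T_boil − T_start)
V_dec = 34.4·(65.2 − 55.0)/(100 − 55.0)

7.7973 L


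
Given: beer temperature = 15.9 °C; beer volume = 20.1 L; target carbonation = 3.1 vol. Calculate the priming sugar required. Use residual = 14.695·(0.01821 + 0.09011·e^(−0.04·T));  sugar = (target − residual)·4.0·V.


residual = 14.695·(0.01821 + 0.09011·e^(−0.04·15.9)) = 0.9686
sugar = (3.1 − 0.9686)·4.0·20.1

171.3632 g


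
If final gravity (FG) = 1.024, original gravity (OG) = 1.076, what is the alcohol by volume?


ABV = (OG − FG) · 131.25
ABV = (1.076 − 1.024) · 131.25

6.8250 % ABV


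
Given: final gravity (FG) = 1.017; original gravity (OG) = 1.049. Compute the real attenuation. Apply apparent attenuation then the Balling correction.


AA = (OG−FG)/(OG−1)·100;  RA = AA·0.8192
AA = (1.049 − 1.017)/(1.049 − 1)·100 = 65.3061
RA = 65.3061·0.8192

53.4988 %


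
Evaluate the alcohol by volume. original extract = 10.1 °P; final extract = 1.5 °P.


SG = 259/(259 − P);  ABV = (OG − FG)·131.25
OG = 259/(259 − 10.1) = 1.0406
FG = 259/(259 − 1.5) = 1.0058
ABV = (1.0406 − 1.0058)·131.25

4.5614 % ABV


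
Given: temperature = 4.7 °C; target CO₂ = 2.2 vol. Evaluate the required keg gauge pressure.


psi = vols/(0.01821 + 0.09011·e^(−0.04·T)) − 14.695
psi = 2.2/(0.01821 + 0.09011·e^(−0.04·4.7)) − 14.695

8.9924 psi


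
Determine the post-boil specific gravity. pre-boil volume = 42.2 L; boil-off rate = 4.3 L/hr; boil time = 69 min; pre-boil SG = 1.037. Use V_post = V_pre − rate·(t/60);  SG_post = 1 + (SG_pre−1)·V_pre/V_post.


V_post = 42.2 − 4.3·(69/60) = 37.2550
SG_post = 1 + (1.037 − 1)·42.2/37.2550

1.0419


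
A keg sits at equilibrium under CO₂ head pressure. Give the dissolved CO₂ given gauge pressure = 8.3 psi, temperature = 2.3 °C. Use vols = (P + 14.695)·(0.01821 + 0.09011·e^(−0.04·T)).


vols = (8.3 + 14.695)·(0.01821 + 0.09011·e^(−0.04·2.3))

2.3087 volumes


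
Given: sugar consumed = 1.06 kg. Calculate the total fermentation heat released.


Q = m_sugar · 590 kJ/kg
Q = 1.06 · 590

625.4000 kJ


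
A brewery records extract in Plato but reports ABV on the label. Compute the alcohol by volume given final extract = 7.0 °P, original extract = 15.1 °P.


SG = 259/(259 − P);  ABV = (OG − FG)·131.25
OG = 259/(259 − 15.1) = 1.0619
FG = 259/(259 − 7.0) = 1.0278
ABV = (1.0619 − 1.0278)·131.25

4.4799 % ABV


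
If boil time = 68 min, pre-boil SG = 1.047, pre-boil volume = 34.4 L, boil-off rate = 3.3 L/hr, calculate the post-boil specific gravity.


V_post = V_pre − rate·(t/60);  SG_post = 1 + (SG_pre−1)·V_pre/V_post
V_post = 34.4 − 3.3·(68/60) = 30.6600
SG_post = 1 + (1.047 − 1)·34.4/30.6600

1.0527


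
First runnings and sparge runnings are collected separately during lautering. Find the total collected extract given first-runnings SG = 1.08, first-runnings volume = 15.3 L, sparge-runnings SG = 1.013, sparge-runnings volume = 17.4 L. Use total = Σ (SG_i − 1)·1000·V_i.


first = (1.08 − 1)·1000·15.3 = 1224.0000
sparge = (1.013 − 1)·1000·17.4 = 226.2000
total = 1224.0000 + 226.2000

1450.2000 gravity·L


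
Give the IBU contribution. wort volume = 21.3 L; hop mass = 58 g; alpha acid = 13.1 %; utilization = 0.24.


IBU = (α/100)·mass·U·1000 / V
IBU = (13.1/100)·58·0.24·1000 / 21.3

85.6113 IBU


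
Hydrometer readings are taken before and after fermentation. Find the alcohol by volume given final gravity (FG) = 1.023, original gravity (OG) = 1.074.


ABV = (OG − FG) · 131.25
ABV = (1.074 − 1.023) · 131.25

6.6938 % ABV


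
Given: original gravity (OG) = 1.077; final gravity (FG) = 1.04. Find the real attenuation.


AA = (OG−FG)/(OG−1)·100;  RA = AA·0.8192
AA = (1.077 − 1.04)/(1.077 − 1)·100 = 48.0519
RA = 48.0519·0.8192

39.3642 %


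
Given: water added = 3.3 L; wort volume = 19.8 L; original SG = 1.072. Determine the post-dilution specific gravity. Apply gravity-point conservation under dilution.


SG_new = 1 + (SG_old − 1)·V_old/(V_old + V_water)
pts = (1.072 − 1)·1000·19.8/(19.8 + 3.3) = 61.7143
SG_new = 1 + 61.7143/1000

1.0617


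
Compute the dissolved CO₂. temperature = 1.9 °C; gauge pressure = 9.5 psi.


vols = (P + 14.695)·(0.01821 + 0.09011·e^(−0.04·T))
vols = (9.5 + 14.695)·(0.01821 + 0.09011·e^(−0.04·1.9))

2.4612 volumes


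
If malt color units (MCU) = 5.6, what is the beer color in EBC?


SRM = 1.4922·MCU^0.6859;  EBC = SRM·1.97
SRM = 1.4922·5.6^0.6859 = 4.8642
EBC = 4.8642·1.97

9.5824 EBC


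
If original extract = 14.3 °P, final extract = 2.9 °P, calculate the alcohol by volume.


SG = 259/(259 − P);  ABV = (OG − FG)·131.25
OG = 259/(259 − 14.3) = 1.0584
FG = 259/(259 − 2.9) = 1.0113
ABV = (1.0584 − 1.0113)·131.25

6.1839 % ABV


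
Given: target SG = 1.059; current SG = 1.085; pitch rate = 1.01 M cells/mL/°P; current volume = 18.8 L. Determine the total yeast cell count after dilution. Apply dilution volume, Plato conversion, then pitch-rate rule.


V_w = V·((SG_c−1)/(SG_t−1)−1);  °P = 259 − 259/SG_t;  cells = rate·(V+V_w)·°P
V_w = 18.8·((1.085−1)/(1.059−1)−1) = 8.2847
V_final = 18.8 + 8.2847 = 27.0847
°P = 259 − 259/1.059 = 14.4297
cells = 1.01·27.0847·14.4297

394.7317 billion cells


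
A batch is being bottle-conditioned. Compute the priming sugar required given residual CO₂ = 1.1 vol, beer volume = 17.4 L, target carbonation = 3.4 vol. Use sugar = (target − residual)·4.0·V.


sugar = (3.4 − 1.1)·4.0·17.4

160.0800 g


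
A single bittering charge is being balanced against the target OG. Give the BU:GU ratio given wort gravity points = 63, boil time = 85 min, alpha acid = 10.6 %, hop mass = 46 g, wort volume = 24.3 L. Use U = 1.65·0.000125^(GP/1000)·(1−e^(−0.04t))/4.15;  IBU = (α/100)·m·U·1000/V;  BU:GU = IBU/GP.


U = 1.65·0.000125^(63/1000)·(1−e^(−0.04·85))/4.15 = 0.2182
IBU = (10.6/100)·46·0.2182·1000/24.3 = 43.7781
BU:GU = 43.7781/63

0.6949


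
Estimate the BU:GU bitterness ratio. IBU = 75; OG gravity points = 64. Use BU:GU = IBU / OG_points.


BU:GU = 75 / 64

1.1719


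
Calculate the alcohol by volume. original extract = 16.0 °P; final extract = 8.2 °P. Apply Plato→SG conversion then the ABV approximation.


SG = 259/(259 − P);  ABV = (OG − FG)·131.25
OG = 259/(259 − 16.0) = 1.0658
FG = 259/(259 − 8.2) = 1.0327
ABV = (1.0658 − 1.0327)·131.25

4.3507 % ABV


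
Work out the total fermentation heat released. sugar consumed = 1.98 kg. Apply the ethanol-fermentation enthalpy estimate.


Q = m_sugar · 590 kJ/kg
Q = 1.98 · 590

1168.2000 kJ


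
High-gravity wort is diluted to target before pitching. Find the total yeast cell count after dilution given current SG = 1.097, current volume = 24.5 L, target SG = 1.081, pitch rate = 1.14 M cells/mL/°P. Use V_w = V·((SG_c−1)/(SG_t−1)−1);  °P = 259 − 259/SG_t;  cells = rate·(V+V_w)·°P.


V_w = 24.5·((1.097−1)/(1.081−1)−1) = 4.8395
V_final = 24.5 + 4.8395 = 29.3395
°P = 259 − 259/1.081 = 19.4070
cells = 1.14·29.3395·19.4070

649.1077 billion cells


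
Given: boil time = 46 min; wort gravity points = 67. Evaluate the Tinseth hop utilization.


U = 1.65·0.000125^(GP/1000) · (1 − e^(−0.04·t))/4.15
bigness = 1.65·0.000125^(67/1000) = 0.9036
boil_factor = (1 − e^(−0.04·46))/4.15 = 0.2027
U = 0.9036 · 0.2027

0.1832


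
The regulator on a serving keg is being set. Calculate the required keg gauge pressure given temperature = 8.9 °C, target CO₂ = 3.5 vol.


psi = vols/(0.01821 + 0.09011·e^(−0.04·T)) − 14.695
psi = 3.5/(0.01821 + 0.09011·e^(−0.04·8.9)) − 14.695

28.3398 psi


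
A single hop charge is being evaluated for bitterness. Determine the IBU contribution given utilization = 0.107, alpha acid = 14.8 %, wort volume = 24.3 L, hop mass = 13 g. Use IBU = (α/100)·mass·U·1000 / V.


IBU = (14.8/100)·13·0.107·1000 / 24.3

8.4719 IBU


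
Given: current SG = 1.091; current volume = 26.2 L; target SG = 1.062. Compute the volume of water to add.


V_water = V·((SG_curr − 1)/(SG_target − 1) − 1)
V_water = 26.2·((1.091 − 1)/(1.062 − 1) − 1)

12.2548 L


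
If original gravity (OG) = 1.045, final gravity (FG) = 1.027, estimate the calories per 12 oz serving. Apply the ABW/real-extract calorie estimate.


ABW = (OG−FG)·131.25·0.79/FG;  °P = 259 − 259/SG (for OG→OE and FG→AE);  RE = 0.1808·OE + 0.8192·AE;  Cal = (6.9·ABW + 4·(RE−0.1))·FG·3.55
ABW = (1.045 − 1.027)·131.25·0.79/1.027 = 1.8173
OE = 259 − 259/1.045 = 11.1531 °P
AE = 259 − 259/1.027 = 6.8092 °P
RE = 0.1808·11.1531 + 0.8192·6.8092 = 7.5945 °P
Cal = (6.9·1.8173 + 4·(7.5945−0.1))·1.027·3.55

155.0127 kcal


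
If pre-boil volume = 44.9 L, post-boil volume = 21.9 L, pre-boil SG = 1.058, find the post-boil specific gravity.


SG_post = 1 + (SG_pre − 1)·V_pre/V_post
pts_pre = (1.058 − 1)·1000 = 58.0000
pts_post = 58.0000·44.9/21.9 = 118.9132
SG_post = 1 + 118.9132/1000

1.1189


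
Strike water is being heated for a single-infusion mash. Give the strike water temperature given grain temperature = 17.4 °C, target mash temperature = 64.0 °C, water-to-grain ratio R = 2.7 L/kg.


T_strike = (0.41/R)·(T_mash − T_grain) + T_mash
T_strike = (0.41/2.7)·(64.0 − 17.4) + 64.0

71.0763 °C


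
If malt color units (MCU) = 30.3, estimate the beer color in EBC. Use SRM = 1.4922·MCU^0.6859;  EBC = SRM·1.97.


SRM = 1.4922·30.3^0.6859 = 15.4863
EBC = 15.4863·1.97

30.5081 EBC


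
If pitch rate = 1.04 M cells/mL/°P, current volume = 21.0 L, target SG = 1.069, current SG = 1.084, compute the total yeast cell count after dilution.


V_w = V·((SG_c−1)/(SG_t−1)−1);  °P = 259 − 259/SG_t;  cells = rate·(V+V_w)·°P
V_w = 21.0·((1.084−1)/(1.069−1)−1) = 4.5652
V_final = 21.0 + 4.5652 = 25.5652
°P = 259 − 259/1.069 = 16.7175
cells = 1.04·25.5652·16.7175

444.4818 billion cells


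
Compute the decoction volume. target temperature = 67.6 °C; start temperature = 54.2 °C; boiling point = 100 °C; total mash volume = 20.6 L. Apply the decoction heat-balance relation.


V_dec = V_total·(T_target − T_start)/(T_boil − T_start)
V_dec = 20.6·(67.6 − 54.2)/(100 − 54.2)

6.0271 L


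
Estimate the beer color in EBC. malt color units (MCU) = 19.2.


SRM = 1.4922·MCU^0.6859;  EBC = SRM·1.97
SRM = 1.4922·19.2^0.6859 = 11.3251
EBC = 11.3251·1.97

22.3105 EBC


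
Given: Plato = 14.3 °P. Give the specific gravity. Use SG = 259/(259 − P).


SG = 259/(259 − 14.3)

1.0584


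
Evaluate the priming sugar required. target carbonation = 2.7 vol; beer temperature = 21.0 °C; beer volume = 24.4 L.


residual = 14.695·(0.01821 + 0.09011·e^(−0.04·T));  sugar = (target − residual)·4.0·V
residual = 14.695·(0.01821 + 0.09011·e^(−0.04·21.0)) = 0.8393
sugar = (2.7 − 0.8393)·4.0·24.4

181.6090 g


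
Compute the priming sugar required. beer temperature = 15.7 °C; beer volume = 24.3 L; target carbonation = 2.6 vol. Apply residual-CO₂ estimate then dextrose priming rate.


residual = 14.695·(0.01821 + 0.09011·e^(−0.04·T));  sugar = (target − residual)·4.0·V
residual = 14.695·(0.01821 + 0.09011·e^(−0.04·15.7)) = 0.9742
sugar = (2.6 − 0.9742)·4.0·24.3

158.0231 g


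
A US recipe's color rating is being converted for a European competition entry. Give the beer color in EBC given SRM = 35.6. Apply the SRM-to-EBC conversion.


EBC = SRM · 1.97
EBC = 35.6 · 1.97

70.1320 EBC


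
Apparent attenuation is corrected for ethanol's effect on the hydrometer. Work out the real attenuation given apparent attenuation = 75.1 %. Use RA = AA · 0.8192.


RA = 75.1 · 0.8192

61.5219 %


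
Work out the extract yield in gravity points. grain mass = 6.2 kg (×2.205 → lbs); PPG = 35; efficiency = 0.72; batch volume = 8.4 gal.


points = lbs × PPG × eff / vol
lbs = 6.2 × 2.205 = 13.6710
points = 13.6710 × 35 × 0.72 / 8.4

41.0130 points


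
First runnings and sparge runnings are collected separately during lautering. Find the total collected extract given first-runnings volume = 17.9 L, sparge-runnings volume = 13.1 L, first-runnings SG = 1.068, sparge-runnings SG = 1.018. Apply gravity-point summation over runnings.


total = Σ (SG_i − 1)·1000·V_i
first = (1.068 − 1)·1000·17.9 = 1217.2000
sparge = (1.018 − 1)·1000·13.1 = 235.8000
total = 1217.2000 + 235.8000

1453.0000 gravity·L


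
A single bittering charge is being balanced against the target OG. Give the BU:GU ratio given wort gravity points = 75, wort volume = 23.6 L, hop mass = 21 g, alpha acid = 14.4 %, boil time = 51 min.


U = 1.65·0.000125^(GP/1000)·(1−e^(−0.04t))/4.15;  IBU = (α/100)·m·U·1000/V;  BU:GU = IBU/GP
U = 1.65·0.000125^(75/1000)·(1−e^(−0.04·51))/4.15 = 0.1763
IBU = (14.4/100)·21·0.1763·1000/23.6 = 22.5881
BU:GU = 22.5881/75

0.3012


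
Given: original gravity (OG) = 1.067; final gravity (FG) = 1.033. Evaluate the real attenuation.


AA = (OG−FG)/(OG−1)·100;  RA = AA·0.8192
AA = (1.067 − 1.033)/(1.067 − 1)·100 = 50.7463
RA = 50.7463·0.8192

41.5713 %


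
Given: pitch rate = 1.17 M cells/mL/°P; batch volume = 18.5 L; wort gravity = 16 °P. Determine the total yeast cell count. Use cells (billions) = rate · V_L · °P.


cells = 1.17 · 18.5 · 16

346.3200 billion cells


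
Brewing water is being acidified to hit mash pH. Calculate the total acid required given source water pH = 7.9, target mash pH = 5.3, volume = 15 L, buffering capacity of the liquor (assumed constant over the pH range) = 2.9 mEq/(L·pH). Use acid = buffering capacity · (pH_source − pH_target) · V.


acid = 2.9 · (7.9 − 5.3) · 15

113.1000 mEq


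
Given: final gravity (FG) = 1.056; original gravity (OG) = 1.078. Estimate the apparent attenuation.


AA = (OG − FG)/(OG − 1) · 100
AA = (1.078 − 1.056)/(1.078 − 1) · 100

28.2051 %


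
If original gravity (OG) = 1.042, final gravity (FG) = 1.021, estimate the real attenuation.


AA = (OG−FG)/(OG−1)·100;  RA = AA·0.8192
AA = (1.042 − 1.021)/(1.042 − 1)·100 = 50.0000
RA = 50.0000·0.8192

40.9600 %


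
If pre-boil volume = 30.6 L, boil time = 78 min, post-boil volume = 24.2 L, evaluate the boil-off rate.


rate = (V_pre − V_post) / (t_min/60)
rate = (30.6 − 24.2) / (78/60)

4.9231 L/hr


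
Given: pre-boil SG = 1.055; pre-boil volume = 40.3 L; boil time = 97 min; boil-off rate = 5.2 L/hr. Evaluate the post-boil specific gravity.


V_post = V_pre − rate·(t/60);  SG_post = 1 + (SG_pre−1)·V_pre/V_post
V_post = 40.3 − 5.2·(97/60) = 31.8933
SG_post = 1 + (1.055 − 1)·40.3/31.8933

1.0695


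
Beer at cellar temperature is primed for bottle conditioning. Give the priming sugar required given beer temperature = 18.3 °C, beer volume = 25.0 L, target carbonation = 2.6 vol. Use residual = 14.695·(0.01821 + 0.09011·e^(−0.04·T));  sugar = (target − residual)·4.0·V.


residual = 14.695·(0.01821 + 0.09011·e^(−0.04·18.3)) = 0.9044
sugar = (2.6 − 0.9044)·4.0·25.0

169.5551 g


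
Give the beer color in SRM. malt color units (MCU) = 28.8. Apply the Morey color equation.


SRM = 1.4922 · MCU^0.6859
SRM = 1.4922 · 28.8^0.6859

14.9563 SRM


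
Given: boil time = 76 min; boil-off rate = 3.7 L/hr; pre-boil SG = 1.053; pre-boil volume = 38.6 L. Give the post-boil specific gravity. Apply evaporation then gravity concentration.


V_post = V_pre − rate·(t/60);  SG_post = 1 + (SG_pre−1)·V_pre/V_post
V_post = 38.6 − 3.7·(76/60) = 33.9133
SG_post = 1 + (1.053 − 1)·38.6/33.9133

1.0603


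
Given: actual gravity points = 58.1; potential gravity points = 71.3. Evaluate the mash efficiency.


efficiency = actual / potential × 100
efficiency = 58.1 / 71.3 × 100

81.4867 %


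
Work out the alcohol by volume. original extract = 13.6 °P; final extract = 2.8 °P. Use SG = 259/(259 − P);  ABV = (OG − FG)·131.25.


OG = 259/(259 − 13.6) = 1.0554
FG = 259/(259 − 2.8) = 1.0109
ABV = (1.0554 − 1.0109)·131.25

5.8394 % ABV


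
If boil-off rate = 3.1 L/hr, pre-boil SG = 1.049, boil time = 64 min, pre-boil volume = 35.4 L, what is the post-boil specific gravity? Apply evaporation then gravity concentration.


V_post = V_pre − rate·(t/60);  SG_post = 1 + (SG_pre−1)·V_pre/V_post
V_post = 35.4 − 3.1·(64/60) = 32.0933
SG_post = 1 + (1.049 − 1)·35.4/32.0933

1.0540


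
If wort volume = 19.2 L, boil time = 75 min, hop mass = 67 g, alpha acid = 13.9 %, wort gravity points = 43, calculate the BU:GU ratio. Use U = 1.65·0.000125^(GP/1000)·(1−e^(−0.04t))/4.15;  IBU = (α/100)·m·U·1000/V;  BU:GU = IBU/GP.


U = 1.65·0.000125^(43/1000)·(1−e^(−0.04·75))/4.15 = 0.2567
IBU = (13.9/100)·67·0.2567·1000/19.2 = 124.5123
BU:GU = 124.5123/43

2.8956


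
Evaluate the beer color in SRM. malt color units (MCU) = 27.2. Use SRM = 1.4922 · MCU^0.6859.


SRM = 1.4922 · 27.2^0.6859

14.3813 SRM


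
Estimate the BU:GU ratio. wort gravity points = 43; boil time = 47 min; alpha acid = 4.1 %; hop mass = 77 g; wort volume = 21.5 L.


U = 1.65·0.000125^(GP/1000)·(1−e^(−0.04t))/4.15;  IBU = (α/100)·m·U·1000/V;  BU:GU = IBU/GP
U = 1.65·0.000125^(43/1000)·(1−e^(−0.04·47))/4.15 = 0.2289
IBU = (4.1/100)·77·0.2289·1000/21.5 = 33.6150
BU:GU = 33.6150/43

0.7817


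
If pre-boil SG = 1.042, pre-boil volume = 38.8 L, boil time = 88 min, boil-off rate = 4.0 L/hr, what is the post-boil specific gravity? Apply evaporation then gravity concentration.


V_post = V_pre − rate·(t/60);  SG_post = 1 + (SG_pre−1)·V_pre/V_post
V_post = 38.8 − 4.0·(88/60) = 32.9333
SG_post = 1 + (1.042 − 1)·38.8/32.9333

1.0495


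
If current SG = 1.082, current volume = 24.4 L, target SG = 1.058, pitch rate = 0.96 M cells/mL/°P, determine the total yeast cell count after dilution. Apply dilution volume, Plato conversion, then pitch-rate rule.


V_w = V·((SG_c−1)/(SG_t−1)−1);  °P = 259 − 259/SG_t;  cells = rate·(V+V_w)·°P
V_w = 24.4·((1.082−1)/(1.058−1)−1) = 10.0966
V_final = 24.4 + 10.0966 = 34.4966
°P = 259 − 259/1.058 = 14.1985
cells = 0.96·34.4966·14.1985

470.2069 billion cells


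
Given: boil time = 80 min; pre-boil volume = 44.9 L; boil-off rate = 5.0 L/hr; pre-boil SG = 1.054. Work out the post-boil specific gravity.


V_post = V_pre − rate·(t/60);  SG_post = 1 + (SG_pre−1)·V_pre/V_post
V_post = 44.9 − 5.0·(80/60) = 38.2333
SG_post = 1 + (1.054 − 1)·44.9/38.2333

1.0634


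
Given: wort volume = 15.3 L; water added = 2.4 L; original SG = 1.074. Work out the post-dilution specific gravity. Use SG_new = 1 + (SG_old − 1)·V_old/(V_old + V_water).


pts = (1.074 − 1)·1000·15.3/(15.3 + 2.4) = 63.9661
SG_new = 1 + 63.9661/1000

1.0640


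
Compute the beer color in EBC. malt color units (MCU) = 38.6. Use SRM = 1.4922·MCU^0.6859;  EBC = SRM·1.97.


SRM = 1.4922·38.6^0.6859 = 18.2838
EBC = 18.2838·1.97

36.0192 EBC


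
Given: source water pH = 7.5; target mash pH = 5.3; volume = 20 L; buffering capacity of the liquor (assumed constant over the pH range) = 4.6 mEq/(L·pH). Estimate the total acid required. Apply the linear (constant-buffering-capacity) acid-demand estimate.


acid = buffering capacity · (pH_source − pH_target) · V
acid = 4.6 · (7.5 − 5.3) · 20

202.4000 mEq


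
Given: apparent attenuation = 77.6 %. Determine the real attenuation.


RA = AA · 0.8192
RA = 77.6 · 0.8192

63.5699 %


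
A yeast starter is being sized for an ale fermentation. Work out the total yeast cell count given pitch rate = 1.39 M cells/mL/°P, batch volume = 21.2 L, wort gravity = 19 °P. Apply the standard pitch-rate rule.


cells (billions) = rate · V_L · °P
cells = 1.39 · 21.2 · 19

559.8920 billion cells


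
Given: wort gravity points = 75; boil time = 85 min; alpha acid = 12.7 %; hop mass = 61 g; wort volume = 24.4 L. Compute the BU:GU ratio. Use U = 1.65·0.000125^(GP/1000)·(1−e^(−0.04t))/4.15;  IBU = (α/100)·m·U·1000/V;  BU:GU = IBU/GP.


U = 1.65·0.000125^(75/1000)·(1−e^(−0.04·85))/4.15 = 0.1959
IBU = (12.7/100)·61·0.1959·1000/24.4 = 62.1880
BU:GU = 62.1880/75

0.8292


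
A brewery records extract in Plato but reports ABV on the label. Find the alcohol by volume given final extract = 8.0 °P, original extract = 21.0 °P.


SG = 259/(259 − P);  ABV = (OG − FG)·131.25
OG = 259/(259 − 21.0) = 1.0882
FG = 259/(259 − 8.0) = 1.0319
ABV = (1.0882 − 1.0319)·131.25

7.3976 % ABV


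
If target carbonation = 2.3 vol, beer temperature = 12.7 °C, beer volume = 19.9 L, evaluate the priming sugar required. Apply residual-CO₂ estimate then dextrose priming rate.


residual = 14.695·(0.01821 + 0.09011·e^(−0.04·T));  sugar = (target − residual)·4.0·V
residual = 14.695·(0.01821 + 0.09011·e^(−0.04·12.7)) = 1.0643
sugar = (2.3 − 1.0643)·4.0·19.9

98.3582 g


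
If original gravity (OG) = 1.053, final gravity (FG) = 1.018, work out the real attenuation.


AA = (OG−FG)/(OG−1)·100;  RA = AA·0.8192
AA = (1.053 − 1.018)/(1.053 − 1)·100 = 66.0377
RA = 66.0377·0.8192

54.0981 %


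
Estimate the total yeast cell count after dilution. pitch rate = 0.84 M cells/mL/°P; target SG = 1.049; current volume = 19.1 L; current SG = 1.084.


V_w = V·((SG_c−1)/(SG_t−1)−1);  °P = 259 − 259/SG_t;  cells = rate·(V+V_w)·°P
V_w = 19.1·((1.084−1)/(1.049−1)−1) = 13.6429
V_final = 19.1 + 13.6429 = 32.7429
°P = 259 − 259/1.049 = 12.0982
cells = 0.84·32.7429·12.0982

332.7486 billion cells


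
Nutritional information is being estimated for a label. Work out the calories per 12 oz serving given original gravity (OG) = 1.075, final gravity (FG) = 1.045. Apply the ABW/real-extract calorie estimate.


ABW = (OG−FG)·131.25·0.79/FG;  °P = 259 − 259/SG (for OG→OE and FG→AE);  RE = 0.1808·OE + 0.8192·AE;  Cal = (6.9·ABW + 4·(RE−0.1))·FG·3.55
ABW = (1.075 − 1.045)·131.25·0.79/1.045 = 2.9767
OE = 259 − 259/1.075 = 18.0698 °P
AE = 259 − 259/1.045 = 11.1531 °P
RE = 0.1808·18.0698 + 0.8192·11.1531 = 12.4036 °P
Cal = (6.9·2.9767 + 4·(12.4036−0.1))·1.045·3.55

258.7685 kcal


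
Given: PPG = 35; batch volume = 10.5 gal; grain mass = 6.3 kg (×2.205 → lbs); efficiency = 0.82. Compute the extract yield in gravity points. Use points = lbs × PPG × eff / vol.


lbs = 6.3 × 2.205 = 13.8915
points = 13.8915 × 35 × 0.82 / 10.5

37.9701 points


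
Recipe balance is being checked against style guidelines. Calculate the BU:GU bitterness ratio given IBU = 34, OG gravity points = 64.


BU:GU = IBU / OG_points
BU:GU = 34 / 64

0.5312


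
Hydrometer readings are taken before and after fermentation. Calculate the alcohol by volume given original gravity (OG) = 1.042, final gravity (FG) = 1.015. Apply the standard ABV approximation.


ABV = (OG − FG) · 131.25
ABV = (1.042 − 1.015) · 131.25

3.5438 % ABV


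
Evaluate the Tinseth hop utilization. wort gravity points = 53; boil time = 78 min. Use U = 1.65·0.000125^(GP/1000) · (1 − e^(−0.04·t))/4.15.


bigness = 1.65·0.000125^(53/1000) = 1.0248
boil_factor = (1 − e^(−0.04·78))/4.15 = 0.2303
U = 1.0248 · 0.2303

0.2360


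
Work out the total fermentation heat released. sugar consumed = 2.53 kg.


Q = m_sugar · 590 kJ/kg
Q = 2.53 · 590

1492.7000 kJ


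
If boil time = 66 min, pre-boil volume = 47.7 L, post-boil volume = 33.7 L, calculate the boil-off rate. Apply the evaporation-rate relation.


rate = (V_pre − V_post) / (t_min/60)
rate = (47.7 − 33.7) / (66/60)

12.7273 L/hr


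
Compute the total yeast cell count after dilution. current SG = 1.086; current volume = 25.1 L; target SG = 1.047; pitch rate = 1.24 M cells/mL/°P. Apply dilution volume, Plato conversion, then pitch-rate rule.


V_w = V·((SG_c−1)/(SG_t−1)−1);  °P = 259 − 259/SG_t;  cells = rate·(V+V_w)·°P
V_w = 25.1·((1.086−1)/(1.047−1)−1) = 20.8277
V_final = 25.1 + 20.8277 = 45.9277
°P = 259 − 259/1.047 = 11.6266
cells = 1.24·45.9277·11.6266

662.1356 billion cells


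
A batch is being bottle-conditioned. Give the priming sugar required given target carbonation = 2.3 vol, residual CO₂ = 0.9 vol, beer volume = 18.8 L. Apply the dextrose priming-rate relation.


sugar = (target − residual)·4.0·V
sugar = (2.3 − 0.9)·4.0·18.8

105.2800 g


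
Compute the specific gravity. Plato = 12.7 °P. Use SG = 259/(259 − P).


SG = 259/(259 − 12.7)

1.0516


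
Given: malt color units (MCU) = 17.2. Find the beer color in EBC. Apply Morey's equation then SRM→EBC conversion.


SRM = 1.4922·MCU^0.6859;  EBC = SRM·1.97
SRM = 1.4922·17.2^0.6859 = 10.5021
EBC = 10.5021·1.97

20.6891 EBC


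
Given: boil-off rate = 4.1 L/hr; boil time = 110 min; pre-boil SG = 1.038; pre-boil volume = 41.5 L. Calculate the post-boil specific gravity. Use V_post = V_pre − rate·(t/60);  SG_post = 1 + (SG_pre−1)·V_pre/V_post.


V_post = 41.5 − 4.1·(110/60) = 33.9833
SG_post = 1 + (1.038 − 1)·41.5/33.9833

1.0464


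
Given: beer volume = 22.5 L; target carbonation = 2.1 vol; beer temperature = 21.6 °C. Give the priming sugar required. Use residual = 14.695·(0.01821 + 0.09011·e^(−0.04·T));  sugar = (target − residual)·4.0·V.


residual = 14.695·(0.01821 + 0.09011·e^(−0.04·21.6)) = 0.8257
sugar = (2.1 − 0.8257)·4.0·22.5

114.6874 g


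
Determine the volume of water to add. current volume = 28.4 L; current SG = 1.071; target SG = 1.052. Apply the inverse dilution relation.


V_water = V·((SG_curr − 1)/(SG_target − 1) − 1)
V_water = 28.4·((1.071 − 1)/(1.052 − 1) − 1)

10.3769 L


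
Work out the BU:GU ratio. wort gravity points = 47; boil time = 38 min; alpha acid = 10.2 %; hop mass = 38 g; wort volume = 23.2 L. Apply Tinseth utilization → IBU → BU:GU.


U = 1.65·0.000125^(GP/1000)·(1−e^(−0.04t))/4.15;  IBU = (α/100)·m·U·1000/V;  BU:GU = IBU/GP
U = 1.65·0.000125^(47/1000)·(1−e^(−0.04·38))/4.15 = 0.2036
IBU = (10.2/100)·38·0.2036·1000/23.2 = 34.0171
BU:GU = 34.0171/47

0.7238


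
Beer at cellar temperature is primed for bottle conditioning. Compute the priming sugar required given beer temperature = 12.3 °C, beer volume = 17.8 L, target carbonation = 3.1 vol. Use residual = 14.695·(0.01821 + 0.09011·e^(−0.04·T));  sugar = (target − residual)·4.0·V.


residual = 14.695·(0.01821 + 0.09011·e^(−0.04·12.3)) = 1.0772
sugar = (3.1 − 1.0772)·4.0·17.8

144.0238 g


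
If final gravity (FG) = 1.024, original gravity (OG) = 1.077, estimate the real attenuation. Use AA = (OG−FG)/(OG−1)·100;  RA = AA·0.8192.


AA = (1.077 − 1.024)/(1.077 − 1)·100 = 68.8312
RA = 68.8312·0.8192

56.3865 %


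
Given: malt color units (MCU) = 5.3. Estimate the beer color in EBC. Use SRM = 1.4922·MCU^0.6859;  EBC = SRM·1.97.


SRM = 1.4922·5.3^0.6859 = 4.6839
EBC = 4.6839·1.97

9.2273 EBC


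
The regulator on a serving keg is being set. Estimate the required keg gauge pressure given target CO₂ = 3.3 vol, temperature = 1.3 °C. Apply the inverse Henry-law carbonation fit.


psi = vols/(0.01821 + 0.09011·e^(−0.04·T)) − 14.695
psi = 3.3/(0.01821 + 0.09011·e^(−0.04·1.3)) − 14.695

17.1110 psi


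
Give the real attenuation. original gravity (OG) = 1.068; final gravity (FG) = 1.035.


AA = (OG−FG)/(OG−1)·100;  RA = AA·0.8192
AA = (1.068 − 1.035)/(1.068 − 1)·100 = 48.5294
RA = 48.5294·0.8192

39.7553 %


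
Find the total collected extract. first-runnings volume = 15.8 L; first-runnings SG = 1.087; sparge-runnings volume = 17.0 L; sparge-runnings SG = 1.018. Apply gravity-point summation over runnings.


total = Σ (SG_i − 1)·1000·V_i
first = (1.087 − 1)·1000·15.8 = 1374.6000
sparge = (1.018 − 1)·1000·17.0 = 306.0000
total = 1374.6000 + 306.0000

1680.6000 gravity·L


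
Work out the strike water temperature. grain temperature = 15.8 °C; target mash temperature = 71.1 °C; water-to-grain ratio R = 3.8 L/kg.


T_strike = (0.41/R)·(T_mash − T_grain) + T_mash
T_strike = (0.41/3.8)·(71.1 − 15.8) + 71.1

77.0666 °C


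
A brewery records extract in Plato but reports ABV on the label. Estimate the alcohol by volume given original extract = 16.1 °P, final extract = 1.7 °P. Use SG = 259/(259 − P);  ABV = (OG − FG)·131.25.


OG = 259/(259 − 16.1) = 1.0663
FG = 259/(259 − 1.7) = 1.0066
ABV = (1.0663 − 1.0066)·131.25

7.8324 % ABV


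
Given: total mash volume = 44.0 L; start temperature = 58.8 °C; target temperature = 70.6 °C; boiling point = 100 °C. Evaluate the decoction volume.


V_dec = V_total·(T_target − T_start)/(T_boil − T_start)
V_dec = 44.0·(70.6 − 58.8)/(100 − 58.8)

12.6019 L


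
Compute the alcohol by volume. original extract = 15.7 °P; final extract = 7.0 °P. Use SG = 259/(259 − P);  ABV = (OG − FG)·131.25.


OG = 259/(259 − 15.7) = 1.0645
FG = 259/(259 − 7.0) = 1.0278
ABV = (1.0645 − 1.0278)·131.25

4.8236 % ABV


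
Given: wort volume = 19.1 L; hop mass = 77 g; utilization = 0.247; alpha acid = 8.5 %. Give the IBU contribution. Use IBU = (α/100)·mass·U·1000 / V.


IBU = (8.5/100)·77·0.247·1000 / 19.1

84.6395 IBU


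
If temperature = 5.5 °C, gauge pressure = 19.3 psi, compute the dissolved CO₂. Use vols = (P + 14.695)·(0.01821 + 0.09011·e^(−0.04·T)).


vols = (19.3 + 14.695)·(0.01821 + 0.09011·e^(−0.04·5.5))

3.0774 volumes


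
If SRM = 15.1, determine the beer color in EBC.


EBC = SRM · 1.97
EBC = 15.1 · 1.97

29.7470 EBC


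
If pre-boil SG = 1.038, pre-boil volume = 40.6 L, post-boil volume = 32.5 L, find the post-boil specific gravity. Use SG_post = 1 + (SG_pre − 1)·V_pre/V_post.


pts_pre = (1.038 − 1)·1000 = 38.0000
pts_post = 38.0000·40.6/32.5 = 47.4708
SG_post = 1 + 47.4708/1000

1.0475


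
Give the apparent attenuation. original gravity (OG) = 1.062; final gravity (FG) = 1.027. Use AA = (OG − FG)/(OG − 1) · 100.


AA = (1.062 − 1.027)/(1.062 − 1) · 100

56.4516 %


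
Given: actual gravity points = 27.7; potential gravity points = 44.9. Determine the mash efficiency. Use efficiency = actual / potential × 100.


efficiency = 27.7 / 44.9 × 100

61.6927 %


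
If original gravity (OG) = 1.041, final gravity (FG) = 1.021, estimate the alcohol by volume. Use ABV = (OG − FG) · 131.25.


ABV = (1.041 − 1.021) · 131.25

2.6250 % ABV


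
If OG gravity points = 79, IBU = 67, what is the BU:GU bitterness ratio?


BU:GU = IBU / OG_points
BU:GU = 67 / 79

0.8481


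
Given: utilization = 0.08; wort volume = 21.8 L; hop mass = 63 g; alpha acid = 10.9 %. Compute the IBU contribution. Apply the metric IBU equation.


IBU = (α/100)·mass·U·1000 / V
IBU = (10.9/100)·63·0.08·1000 / 21.8

25.2000 IBU


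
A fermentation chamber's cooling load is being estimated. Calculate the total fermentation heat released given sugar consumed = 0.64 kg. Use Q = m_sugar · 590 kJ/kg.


Q = 0.64 · 590

377.6000 kJ


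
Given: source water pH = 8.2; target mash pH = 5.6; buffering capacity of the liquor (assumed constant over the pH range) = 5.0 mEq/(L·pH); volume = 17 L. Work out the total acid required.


acid = buffering capacity · (pH_source − pH_target) · V
acid = 5.0 · (8.2 − 5.6) · 17

221.0000 mEq


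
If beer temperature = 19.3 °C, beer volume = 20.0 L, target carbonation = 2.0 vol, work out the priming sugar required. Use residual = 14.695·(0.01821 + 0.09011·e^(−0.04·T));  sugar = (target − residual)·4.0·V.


residual = 14.695·(0.01821 + 0.09011·e^(−0.04·19.3)) = 0.8795
sugar = (2.0 − 0.8795)·4.0·20.0

89.6418 g


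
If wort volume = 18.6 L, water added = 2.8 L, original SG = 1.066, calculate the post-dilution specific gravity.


SG_new = 1 + (SG_old − 1)·V_old/(V_old + V_water)
pts = (1.066 − 1)·1000·18.6/(18.6 + 2.8) = 57.3645
SG_new = 1 + 57.3645/1000

1.0574


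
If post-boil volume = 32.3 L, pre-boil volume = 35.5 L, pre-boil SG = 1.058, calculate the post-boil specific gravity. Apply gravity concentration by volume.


SG_post = 1 + (SG_pre − 1)·V_pre/V_post
pts_pre = (1.058 − 1)·1000 = 58.0000
pts_post = 58.0000·35.5/32.3 = 63.7461
SG_post = 1 + 63.7461/1000

1.0637


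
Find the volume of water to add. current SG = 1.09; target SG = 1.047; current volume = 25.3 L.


V_water = V·((SG_curr − 1)/(SG_target − 1) − 1)
V_water = 25.3·((1.09 − 1)/(1.047 − 1) − 1)

23.1468 L


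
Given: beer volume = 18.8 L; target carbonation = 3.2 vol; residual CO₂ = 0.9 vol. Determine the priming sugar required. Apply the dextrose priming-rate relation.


sugar = (target − residual)·4.0·V
sugar = (3.2 − 0.9)·4.0·18.8

172.9600 g


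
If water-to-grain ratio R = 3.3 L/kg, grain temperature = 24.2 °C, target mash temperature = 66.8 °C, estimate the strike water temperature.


T_strike = (0.41/R)·(T_mash − T_grain) + T_mash
T_strike = (0.41/3.3)·(66.8 − 24.2) + 66.8

72.0927 °C


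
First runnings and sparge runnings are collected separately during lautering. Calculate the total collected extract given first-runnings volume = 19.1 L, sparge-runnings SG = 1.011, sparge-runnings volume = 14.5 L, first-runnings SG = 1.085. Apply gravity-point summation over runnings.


total = Σ (SG_i − 1)·1000·V_i
first = (1.085 − 1)·1000·19.1 = 1623.5000
sparge = (1.011 − 1)·1000·14.5 = 159.5000
total = 1623.5000 + 159.5000

1783.0000 gravity·L


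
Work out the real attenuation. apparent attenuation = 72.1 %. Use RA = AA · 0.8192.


RA = 72.1 · 0.8192

59.0643 %


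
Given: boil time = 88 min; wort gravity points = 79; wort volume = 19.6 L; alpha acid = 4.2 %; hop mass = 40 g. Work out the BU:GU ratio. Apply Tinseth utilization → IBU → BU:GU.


U = 1.65·0.000125^(GP/1000)·(1−e^(−0.04t))/4.15;  IBU = (α/100)·m·U·1000/V;  BU:GU = IBU/GP
U = 1.65·0.000125^(79/1000)·(1−e^(−0.04·88))/4.15 = 0.1897
IBU = (4.2/100)·40·0.1897·1000/19.6 = 16.2591
BU:GU = 16.2591/79

0.2058


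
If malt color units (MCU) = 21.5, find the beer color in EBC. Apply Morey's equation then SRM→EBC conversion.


SRM = 1.4922·MCU^0.6859;  EBC = SRM·1.97
SRM = 1.4922·21.5^0.6859 = 12.2390
EBC = 12.2390·1.97

24.1109 EBC


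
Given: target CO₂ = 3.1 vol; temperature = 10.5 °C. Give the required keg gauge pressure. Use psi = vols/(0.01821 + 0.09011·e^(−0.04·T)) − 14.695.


psi = 3.1/(0.01821 + 0.09011·e^(−0.04·10.5)) − 14.695

25.3481 psi


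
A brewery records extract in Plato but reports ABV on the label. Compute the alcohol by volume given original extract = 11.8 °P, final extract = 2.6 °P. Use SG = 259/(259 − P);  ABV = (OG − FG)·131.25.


OG = 259/(259 − 11.8) = 1.0477
FG = 259/(259 − 2.6) = 1.0101
ABV = (1.0477 − 1.0101)·131.25

4.9342 % ABV


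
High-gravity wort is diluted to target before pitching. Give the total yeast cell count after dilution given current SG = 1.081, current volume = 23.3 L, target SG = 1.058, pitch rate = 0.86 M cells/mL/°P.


V_w = V·((SG_c−1)/(SG_t−1)−1);  °P = 259 − 259/SG_t;  cells = rate·(V+V_w)·°P
V_w = 23.3·((1.081−1)/(1.058−1)−1) = 9.2397
V_final = 23.3 + 9.2397 = 32.5397
°P = 259 − 259/1.058 = 14.1985
cells = 0.86·32.5397·14.1985

397.3319 billion cells


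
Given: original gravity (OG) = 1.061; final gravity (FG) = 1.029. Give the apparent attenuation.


AA = (OG − FG)/(OG − 1) · 100
AA = (1.061 − 1.029)/(1.061 − 1) · 100

52.4590 %


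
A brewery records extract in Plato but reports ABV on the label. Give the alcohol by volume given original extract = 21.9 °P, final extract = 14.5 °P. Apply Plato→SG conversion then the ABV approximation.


SG = 259/(259 − P);  ABV = (OG − FG)·131.25
OG = 259/(259 − 21.9) = 1.0924
FG = 259/(259 − 14.5) = 1.0593
ABV = (1.0924 − 1.0593)·131.25

4.3393 % ABV


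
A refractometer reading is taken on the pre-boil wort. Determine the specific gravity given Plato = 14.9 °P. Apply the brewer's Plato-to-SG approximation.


SG = 259/(259 − P)
SG = 259/(259 − 14.9)

1.0610


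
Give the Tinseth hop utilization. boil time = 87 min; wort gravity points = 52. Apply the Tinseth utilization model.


U = 1.65·0.000125^(GP/1000) · (1 − e^(−0.04·t))/4.15
bigness = 1.65·0.000125^(52/1000) = 1.0340
boil_factor = (1 − e^(−0.04·87))/4.15 = 0.2335
U = 1.0340 · 0.2335

0.2415


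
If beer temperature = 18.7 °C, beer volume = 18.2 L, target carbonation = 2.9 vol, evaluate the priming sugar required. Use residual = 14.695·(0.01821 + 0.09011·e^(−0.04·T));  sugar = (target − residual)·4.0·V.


residual = 14.695·(0.01821 + 0.09011·e^(−0.04·18.7)) = 0.8943
sugar = (2.9 − 0.8943)·4.0·18.2

146.0120 g


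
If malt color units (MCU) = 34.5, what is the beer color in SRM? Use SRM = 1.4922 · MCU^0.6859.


SRM = 1.4922 · 34.5^0.6859

16.9284 SRM


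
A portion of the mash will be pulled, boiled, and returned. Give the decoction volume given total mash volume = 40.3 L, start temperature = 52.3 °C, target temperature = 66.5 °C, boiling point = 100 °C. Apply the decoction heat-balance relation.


V_dec = V_total·(T_target − T_start)/(T_boil − T_start)
V_dec = 40.3·(66.5 − 52.3)/(100 − 52.3)

11.9971 L
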